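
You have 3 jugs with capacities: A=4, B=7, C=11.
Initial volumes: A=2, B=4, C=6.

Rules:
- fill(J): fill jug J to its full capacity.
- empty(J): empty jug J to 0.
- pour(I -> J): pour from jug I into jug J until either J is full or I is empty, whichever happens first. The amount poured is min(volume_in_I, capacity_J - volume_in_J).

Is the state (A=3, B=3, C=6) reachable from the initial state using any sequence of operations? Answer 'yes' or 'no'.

BFS explored all 301 reachable states.
Reachable set includes: (0,0,0), (0,0,1), (0,0,2), (0,0,3), (0,0,4), (0,0,5), (0,0,6), (0,0,7), (0,0,8), (0,0,9), (0,0,10), (0,0,11) ...
Target (A=3, B=3, C=6) not in reachable set → no.

Answer: no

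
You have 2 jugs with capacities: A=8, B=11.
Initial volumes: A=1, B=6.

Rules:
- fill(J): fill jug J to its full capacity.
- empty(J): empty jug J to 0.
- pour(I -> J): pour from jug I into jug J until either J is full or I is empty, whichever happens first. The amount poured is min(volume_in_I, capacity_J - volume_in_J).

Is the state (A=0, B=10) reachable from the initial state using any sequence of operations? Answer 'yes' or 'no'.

Answer: yes

Derivation:
BFS from (A=1, B=6):
  1. pour(B -> A) -> (A=7 B=0)
  2. fill(B) -> (A=7 B=11)
  3. pour(B -> A) -> (A=8 B=10)
  4. empty(A) -> (A=0 B=10)
Target reached → yes.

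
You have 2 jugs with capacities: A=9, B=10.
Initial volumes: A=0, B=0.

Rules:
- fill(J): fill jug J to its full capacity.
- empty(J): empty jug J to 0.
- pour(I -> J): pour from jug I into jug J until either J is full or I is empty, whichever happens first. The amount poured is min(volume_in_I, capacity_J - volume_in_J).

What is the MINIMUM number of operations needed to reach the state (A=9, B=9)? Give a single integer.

BFS from (A=0, B=0). One shortest path:
  1. fill(A) -> (A=9 B=0)
  2. pour(A -> B) -> (A=0 B=9)
  3. fill(A) -> (A=9 B=9)
Reached target in 3 moves.

Answer: 3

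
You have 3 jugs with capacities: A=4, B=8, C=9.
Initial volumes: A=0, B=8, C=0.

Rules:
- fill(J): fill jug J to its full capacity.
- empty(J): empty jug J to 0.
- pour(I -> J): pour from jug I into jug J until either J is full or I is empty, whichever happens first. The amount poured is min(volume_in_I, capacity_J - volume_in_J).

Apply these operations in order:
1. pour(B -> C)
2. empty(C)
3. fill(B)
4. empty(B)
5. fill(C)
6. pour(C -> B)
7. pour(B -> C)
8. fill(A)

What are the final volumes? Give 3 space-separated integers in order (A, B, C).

Step 1: pour(B -> C) -> (A=0 B=0 C=8)
Step 2: empty(C) -> (A=0 B=0 C=0)
Step 3: fill(B) -> (A=0 B=8 C=0)
Step 4: empty(B) -> (A=0 B=0 C=0)
Step 5: fill(C) -> (A=0 B=0 C=9)
Step 6: pour(C -> B) -> (A=0 B=8 C=1)
Step 7: pour(B -> C) -> (A=0 B=0 C=9)
Step 8: fill(A) -> (A=4 B=0 C=9)

Answer: 4 0 9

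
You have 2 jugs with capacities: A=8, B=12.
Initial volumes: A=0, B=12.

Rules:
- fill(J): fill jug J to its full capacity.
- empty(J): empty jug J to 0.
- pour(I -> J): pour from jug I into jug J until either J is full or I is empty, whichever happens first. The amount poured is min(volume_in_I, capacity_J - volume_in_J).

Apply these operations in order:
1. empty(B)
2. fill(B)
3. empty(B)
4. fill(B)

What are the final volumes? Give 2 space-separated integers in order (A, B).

Answer: 0 12

Derivation:
Step 1: empty(B) -> (A=0 B=0)
Step 2: fill(B) -> (A=0 B=12)
Step 3: empty(B) -> (A=0 B=0)
Step 4: fill(B) -> (A=0 B=12)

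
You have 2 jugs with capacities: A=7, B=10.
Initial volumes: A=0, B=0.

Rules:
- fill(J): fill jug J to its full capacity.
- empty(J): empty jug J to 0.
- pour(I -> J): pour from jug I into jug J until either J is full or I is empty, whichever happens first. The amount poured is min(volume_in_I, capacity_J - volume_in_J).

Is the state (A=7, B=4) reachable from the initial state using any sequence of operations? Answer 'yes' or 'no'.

BFS from (A=0, B=0):
  1. fill(A) -> (A=7 B=0)
  2. pour(A -> B) -> (A=0 B=7)
  3. fill(A) -> (A=7 B=7)
  4. pour(A -> B) -> (A=4 B=10)
  5. empty(B) -> (A=4 B=0)
  6. pour(A -> B) -> (A=0 B=4)
  7. fill(A) -> (A=7 B=4)
Target reached → yes.

Answer: yes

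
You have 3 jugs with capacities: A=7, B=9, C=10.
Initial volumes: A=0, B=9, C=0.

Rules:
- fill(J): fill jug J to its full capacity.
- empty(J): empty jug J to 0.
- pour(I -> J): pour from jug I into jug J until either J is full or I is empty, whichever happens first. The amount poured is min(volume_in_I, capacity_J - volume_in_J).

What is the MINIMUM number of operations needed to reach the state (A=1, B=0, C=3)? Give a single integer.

BFS from (A=0, B=9, C=0). One shortest path:
  1. pour(B -> A) -> (A=7 B=2 C=0)
  2. empty(A) -> (A=0 B=2 C=0)
  3. pour(B -> C) -> (A=0 B=0 C=2)
  4. fill(B) -> (A=0 B=9 C=2)
  5. pour(B -> C) -> (A=0 B=1 C=10)
  6. pour(C -> A) -> (A=7 B=1 C=3)
  7. empty(A) -> (A=0 B=1 C=3)
  8. pour(B -> A) -> (A=1 B=0 C=3)
Reached target in 8 moves.

Answer: 8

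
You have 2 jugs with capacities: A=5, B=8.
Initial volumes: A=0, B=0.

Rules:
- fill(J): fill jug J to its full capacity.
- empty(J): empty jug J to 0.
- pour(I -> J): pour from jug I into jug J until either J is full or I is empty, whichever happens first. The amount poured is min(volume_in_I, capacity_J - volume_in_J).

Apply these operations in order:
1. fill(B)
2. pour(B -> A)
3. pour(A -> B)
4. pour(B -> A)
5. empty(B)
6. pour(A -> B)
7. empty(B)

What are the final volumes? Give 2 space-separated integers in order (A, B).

Step 1: fill(B) -> (A=0 B=8)
Step 2: pour(B -> A) -> (A=5 B=3)
Step 3: pour(A -> B) -> (A=0 B=8)
Step 4: pour(B -> A) -> (A=5 B=3)
Step 5: empty(B) -> (A=5 B=0)
Step 6: pour(A -> B) -> (A=0 B=5)
Step 7: empty(B) -> (A=0 B=0)

Answer: 0 0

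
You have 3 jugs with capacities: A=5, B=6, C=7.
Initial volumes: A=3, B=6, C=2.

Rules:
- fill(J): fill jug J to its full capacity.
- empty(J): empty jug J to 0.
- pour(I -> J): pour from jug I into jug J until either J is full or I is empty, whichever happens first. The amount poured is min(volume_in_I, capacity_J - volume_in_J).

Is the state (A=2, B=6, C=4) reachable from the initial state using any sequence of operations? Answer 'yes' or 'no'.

BFS from (A=3, B=6, C=2):
  1. empty(B) -> (A=3 B=0 C=2)
  2. pour(A -> B) -> (A=0 B=3 C=2)
  3. pour(C -> A) -> (A=2 B=3 C=0)
  4. fill(C) -> (A=2 B=3 C=7)
  5. pour(C -> B) -> (A=2 B=6 C=4)
Target reached → yes.

Answer: yes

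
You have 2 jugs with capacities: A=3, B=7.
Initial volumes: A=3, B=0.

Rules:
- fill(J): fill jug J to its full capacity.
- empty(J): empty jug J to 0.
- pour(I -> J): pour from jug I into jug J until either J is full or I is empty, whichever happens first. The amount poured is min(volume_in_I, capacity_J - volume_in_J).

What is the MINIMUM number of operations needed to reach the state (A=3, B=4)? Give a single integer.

BFS from (A=3, B=0). One shortest path:
  1. empty(A) -> (A=0 B=0)
  2. fill(B) -> (A=0 B=7)
  3. pour(B -> A) -> (A=3 B=4)
Reached target in 3 moves.

Answer: 3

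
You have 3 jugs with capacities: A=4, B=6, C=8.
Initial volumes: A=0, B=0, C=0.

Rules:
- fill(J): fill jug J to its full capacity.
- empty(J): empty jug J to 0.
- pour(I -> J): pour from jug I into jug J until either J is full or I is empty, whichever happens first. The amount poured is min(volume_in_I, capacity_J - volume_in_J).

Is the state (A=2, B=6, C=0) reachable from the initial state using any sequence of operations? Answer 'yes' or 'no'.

Answer: yes

Derivation:
BFS from (A=0, B=0, C=0):
  1. fill(C) -> (A=0 B=0 C=8)
  2. pour(C -> B) -> (A=0 B=6 C=2)
  3. pour(C -> A) -> (A=2 B=6 C=0)
Target reached → yes.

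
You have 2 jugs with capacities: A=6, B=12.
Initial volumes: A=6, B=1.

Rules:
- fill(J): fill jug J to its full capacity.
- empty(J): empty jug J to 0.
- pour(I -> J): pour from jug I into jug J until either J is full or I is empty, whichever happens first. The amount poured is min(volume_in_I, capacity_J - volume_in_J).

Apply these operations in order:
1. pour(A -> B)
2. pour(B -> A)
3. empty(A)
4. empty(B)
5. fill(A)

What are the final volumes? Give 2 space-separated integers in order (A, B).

Step 1: pour(A -> B) -> (A=0 B=7)
Step 2: pour(B -> A) -> (A=6 B=1)
Step 3: empty(A) -> (A=0 B=1)
Step 4: empty(B) -> (A=0 B=0)
Step 5: fill(A) -> (A=6 B=0)

Answer: 6 0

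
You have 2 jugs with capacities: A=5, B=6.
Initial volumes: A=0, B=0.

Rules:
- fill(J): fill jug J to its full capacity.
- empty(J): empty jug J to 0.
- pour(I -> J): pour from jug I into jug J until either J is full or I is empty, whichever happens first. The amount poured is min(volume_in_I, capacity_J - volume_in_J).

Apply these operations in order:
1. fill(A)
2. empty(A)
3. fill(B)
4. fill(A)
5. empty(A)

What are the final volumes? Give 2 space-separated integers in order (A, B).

Answer: 0 6

Derivation:
Step 1: fill(A) -> (A=5 B=0)
Step 2: empty(A) -> (A=0 B=0)
Step 3: fill(B) -> (A=0 B=6)
Step 4: fill(A) -> (A=5 B=6)
Step 5: empty(A) -> (A=0 B=6)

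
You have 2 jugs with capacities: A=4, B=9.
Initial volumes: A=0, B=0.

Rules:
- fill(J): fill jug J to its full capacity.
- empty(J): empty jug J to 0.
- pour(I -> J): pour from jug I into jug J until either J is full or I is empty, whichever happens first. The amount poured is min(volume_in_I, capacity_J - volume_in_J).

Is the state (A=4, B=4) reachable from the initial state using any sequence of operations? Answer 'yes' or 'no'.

BFS from (A=0, B=0):
  1. fill(A) -> (A=4 B=0)
  2. pour(A -> B) -> (A=0 B=4)
  3. fill(A) -> (A=4 B=4)
Target reached → yes.

Answer: yes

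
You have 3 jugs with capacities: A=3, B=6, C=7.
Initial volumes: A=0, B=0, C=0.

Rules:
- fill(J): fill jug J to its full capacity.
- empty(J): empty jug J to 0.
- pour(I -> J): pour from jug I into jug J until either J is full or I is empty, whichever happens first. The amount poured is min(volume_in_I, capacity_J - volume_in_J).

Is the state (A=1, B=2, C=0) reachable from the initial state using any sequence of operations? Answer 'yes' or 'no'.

BFS from (A=0, B=0, C=0):
  1. fill(A) -> (A=3 B=0 C=0)
  2. fill(B) -> (A=3 B=6 C=0)
  3. pour(B -> C) -> (A=3 B=0 C=6)
  4. pour(A -> C) -> (A=2 B=0 C=7)
  5. pour(C -> B) -> (A=2 B=6 C=1)
  6. empty(B) -> (A=2 B=0 C=1)
  7. pour(A -> B) -> (A=0 B=2 C=1)
  8. pour(C -> A) -> (A=1 B=2 C=0)
Target reached → yes.

Answer: yes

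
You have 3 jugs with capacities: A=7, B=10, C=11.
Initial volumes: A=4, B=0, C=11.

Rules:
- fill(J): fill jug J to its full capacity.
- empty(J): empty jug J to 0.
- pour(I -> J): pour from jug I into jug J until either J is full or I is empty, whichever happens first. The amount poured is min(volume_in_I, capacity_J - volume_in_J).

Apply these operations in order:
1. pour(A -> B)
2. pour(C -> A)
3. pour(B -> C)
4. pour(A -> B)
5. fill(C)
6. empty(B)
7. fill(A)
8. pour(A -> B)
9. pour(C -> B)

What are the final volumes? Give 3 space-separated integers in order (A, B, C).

Answer: 0 10 8

Derivation:
Step 1: pour(A -> B) -> (A=0 B=4 C=11)
Step 2: pour(C -> A) -> (A=7 B=4 C=4)
Step 3: pour(B -> C) -> (A=7 B=0 C=8)
Step 4: pour(A -> B) -> (A=0 B=7 C=8)
Step 5: fill(C) -> (A=0 B=7 C=11)
Step 6: empty(B) -> (A=0 B=0 C=11)
Step 7: fill(A) -> (A=7 B=0 C=11)
Step 8: pour(A -> B) -> (A=0 B=7 C=11)
Step 9: pour(C -> B) -> (A=0 B=10 C=8)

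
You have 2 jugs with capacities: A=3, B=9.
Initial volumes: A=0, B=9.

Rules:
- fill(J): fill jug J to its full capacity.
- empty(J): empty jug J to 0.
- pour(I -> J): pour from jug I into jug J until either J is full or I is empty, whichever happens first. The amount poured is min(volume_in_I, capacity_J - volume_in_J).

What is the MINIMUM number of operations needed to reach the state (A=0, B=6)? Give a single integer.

Answer: 2

Derivation:
BFS from (A=0, B=9). One shortest path:
  1. pour(B -> A) -> (A=3 B=6)
  2. empty(A) -> (A=0 B=6)
Reached target in 2 moves.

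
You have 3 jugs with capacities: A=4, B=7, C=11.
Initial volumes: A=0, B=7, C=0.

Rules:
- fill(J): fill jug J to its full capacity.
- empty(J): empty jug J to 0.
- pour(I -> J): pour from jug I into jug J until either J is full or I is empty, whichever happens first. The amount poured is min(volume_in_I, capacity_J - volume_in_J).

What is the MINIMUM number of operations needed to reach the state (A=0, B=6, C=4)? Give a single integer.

Answer: 6

Derivation:
BFS from (A=0, B=7, C=0). One shortest path:
  1. pour(B -> A) -> (A=4 B=3 C=0)
  2. empty(A) -> (A=0 B=3 C=0)
  3. pour(B -> A) -> (A=3 B=0 C=0)
  4. fill(B) -> (A=3 B=7 C=0)
  5. pour(B -> A) -> (A=4 B=6 C=0)
  6. pour(A -> C) -> (A=0 B=6 C=4)
Reached target in 6 moves.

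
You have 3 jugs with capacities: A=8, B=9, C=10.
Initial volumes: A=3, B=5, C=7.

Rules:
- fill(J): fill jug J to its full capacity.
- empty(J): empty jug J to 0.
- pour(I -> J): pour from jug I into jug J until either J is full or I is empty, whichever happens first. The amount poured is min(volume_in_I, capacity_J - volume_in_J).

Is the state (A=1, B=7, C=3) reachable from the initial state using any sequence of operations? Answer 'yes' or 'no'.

BFS explored all 487 reachable states.
Reachable set includes: (0,0,0), (0,0,1), (0,0,2), (0,0,3), (0,0,4), (0,0,5), (0,0,6), (0,0,7), (0,0,8), (0,0,9), (0,0,10), (0,1,0) ...
Target (A=1, B=7, C=3) not in reachable set → no.

Answer: no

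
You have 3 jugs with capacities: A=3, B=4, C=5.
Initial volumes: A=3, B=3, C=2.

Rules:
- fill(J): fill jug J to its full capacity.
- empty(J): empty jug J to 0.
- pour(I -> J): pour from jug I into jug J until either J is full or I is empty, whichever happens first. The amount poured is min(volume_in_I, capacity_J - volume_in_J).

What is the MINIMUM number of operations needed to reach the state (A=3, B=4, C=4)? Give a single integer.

Answer: 2

Derivation:
BFS from (A=3, B=3, C=2). One shortest path:
  1. fill(C) -> (A=3 B=3 C=5)
  2. pour(C -> B) -> (A=3 B=4 C=4)
Reached target in 2 moves.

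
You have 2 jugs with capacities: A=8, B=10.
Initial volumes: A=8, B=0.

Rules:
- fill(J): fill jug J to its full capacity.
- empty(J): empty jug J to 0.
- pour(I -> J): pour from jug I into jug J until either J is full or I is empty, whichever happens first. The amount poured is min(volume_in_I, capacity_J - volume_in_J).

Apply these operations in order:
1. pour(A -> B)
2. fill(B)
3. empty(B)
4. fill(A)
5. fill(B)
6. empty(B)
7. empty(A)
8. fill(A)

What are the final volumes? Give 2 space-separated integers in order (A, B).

Step 1: pour(A -> B) -> (A=0 B=8)
Step 2: fill(B) -> (A=0 B=10)
Step 3: empty(B) -> (A=0 B=0)
Step 4: fill(A) -> (A=8 B=0)
Step 5: fill(B) -> (A=8 B=10)
Step 6: empty(B) -> (A=8 B=0)
Step 7: empty(A) -> (A=0 B=0)
Step 8: fill(A) -> (A=8 B=0)

Answer: 8 0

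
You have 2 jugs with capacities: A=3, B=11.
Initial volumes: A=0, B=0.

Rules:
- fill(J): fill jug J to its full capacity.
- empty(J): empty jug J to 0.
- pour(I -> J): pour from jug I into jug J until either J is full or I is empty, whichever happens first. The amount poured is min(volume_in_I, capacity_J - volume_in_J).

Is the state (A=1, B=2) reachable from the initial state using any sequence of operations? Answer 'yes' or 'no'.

Answer: no

Derivation:
BFS explored all 28 reachable states.
Reachable set includes: (0,0), (0,1), (0,2), (0,3), (0,4), (0,5), (0,6), (0,7), (0,8), (0,9), (0,10), (0,11) ...
Target (A=1, B=2) not in reachable set → no.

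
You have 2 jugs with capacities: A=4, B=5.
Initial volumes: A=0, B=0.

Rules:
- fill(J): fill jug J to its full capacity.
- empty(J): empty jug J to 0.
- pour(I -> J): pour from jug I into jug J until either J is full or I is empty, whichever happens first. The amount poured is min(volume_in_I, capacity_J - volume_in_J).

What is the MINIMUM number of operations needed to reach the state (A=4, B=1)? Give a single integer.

Answer: 2

Derivation:
BFS from (A=0, B=0). One shortest path:
  1. fill(B) -> (A=0 B=5)
  2. pour(B -> A) -> (A=4 B=1)
Reached target in 2 moves.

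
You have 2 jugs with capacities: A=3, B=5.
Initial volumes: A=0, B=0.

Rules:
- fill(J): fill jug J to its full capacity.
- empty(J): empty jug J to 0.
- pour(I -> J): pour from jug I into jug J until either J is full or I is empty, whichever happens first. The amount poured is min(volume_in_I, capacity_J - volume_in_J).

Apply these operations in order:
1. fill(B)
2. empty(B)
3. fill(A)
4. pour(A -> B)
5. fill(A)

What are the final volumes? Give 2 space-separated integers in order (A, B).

Answer: 3 3

Derivation:
Step 1: fill(B) -> (A=0 B=5)
Step 2: empty(B) -> (A=0 B=0)
Step 3: fill(A) -> (A=3 B=0)
Step 4: pour(A -> B) -> (A=0 B=3)
Step 5: fill(A) -> (A=3 B=3)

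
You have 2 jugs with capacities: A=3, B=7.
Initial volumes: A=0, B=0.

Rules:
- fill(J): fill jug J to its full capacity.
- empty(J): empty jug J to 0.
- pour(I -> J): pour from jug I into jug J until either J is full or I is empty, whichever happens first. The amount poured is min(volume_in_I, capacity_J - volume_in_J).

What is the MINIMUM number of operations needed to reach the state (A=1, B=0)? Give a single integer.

Answer: 6

Derivation:
BFS from (A=0, B=0). One shortest path:
  1. fill(B) -> (A=0 B=7)
  2. pour(B -> A) -> (A=3 B=4)
  3. empty(A) -> (A=0 B=4)
  4. pour(B -> A) -> (A=3 B=1)
  5. empty(A) -> (A=0 B=1)
  6. pour(B -> A) -> (A=1 B=0)
Reached target in 6 moves.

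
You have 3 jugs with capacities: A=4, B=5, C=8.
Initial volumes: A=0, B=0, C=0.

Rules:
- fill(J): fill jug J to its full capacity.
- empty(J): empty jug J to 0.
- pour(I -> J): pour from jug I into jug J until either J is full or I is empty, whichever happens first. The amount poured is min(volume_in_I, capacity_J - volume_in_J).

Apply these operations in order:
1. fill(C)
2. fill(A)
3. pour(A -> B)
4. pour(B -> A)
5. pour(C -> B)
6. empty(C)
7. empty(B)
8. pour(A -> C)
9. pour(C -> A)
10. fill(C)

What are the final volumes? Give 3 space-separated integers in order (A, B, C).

Answer: 4 0 8

Derivation:
Step 1: fill(C) -> (A=0 B=0 C=8)
Step 2: fill(A) -> (A=4 B=0 C=8)
Step 3: pour(A -> B) -> (A=0 B=4 C=8)
Step 4: pour(B -> A) -> (A=4 B=0 C=8)
Step 5: pour(C -> B) -> (A=4 B=5 C=3)
Step 6: empty(C) -> (A=4 B=5 C=0)
Step 7: empty(B) -> (A=4 B=0 C=0)
Step 8: pour(A -> C) -> (A=0 B=0 C=4)
Step 9: pour(C -> A) -> (A=4 B=0 C=0)
Step 10: fill(C) -> (A=4 B=0 C=8)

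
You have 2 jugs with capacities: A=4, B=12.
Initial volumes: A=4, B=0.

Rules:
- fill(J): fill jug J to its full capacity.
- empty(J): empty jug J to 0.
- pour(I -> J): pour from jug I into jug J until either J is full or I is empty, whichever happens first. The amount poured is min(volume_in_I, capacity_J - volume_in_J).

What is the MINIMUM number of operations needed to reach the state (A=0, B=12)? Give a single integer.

Answer: 2

Derivation:
BFS from (A=4, B=0). One shortest path:
  1. empty(A) -> (A=0 B=0)
  2. fill(B) -> (A=0 B=12)
Reached target in 2 moves.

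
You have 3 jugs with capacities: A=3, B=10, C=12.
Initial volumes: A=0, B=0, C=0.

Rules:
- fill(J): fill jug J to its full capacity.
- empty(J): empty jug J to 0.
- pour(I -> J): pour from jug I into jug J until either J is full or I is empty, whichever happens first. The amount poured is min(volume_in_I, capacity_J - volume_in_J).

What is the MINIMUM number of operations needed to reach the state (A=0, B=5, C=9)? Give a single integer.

Answer: 7

Derivation:
BFS from (A=0, B=0, C=0). One shortest path:
  1. fill(C) -> (A=0 B=0 C=12)
  2. pour(C -> B) -> (A=0 B=10 C=2)
  3. empty(B) -> (A=0 B=0 C=2)
  4. pour(C -> B) -> (A=0 B=2 C=0)
  5. fill(C) -> (A=0 B=2 C=12)
  6. pour(C -> A) -> (A=3 B=2 C=9)
  7. pour(A -> B) -> (A=0 B=5 C=9)
Reached target in 7 moves.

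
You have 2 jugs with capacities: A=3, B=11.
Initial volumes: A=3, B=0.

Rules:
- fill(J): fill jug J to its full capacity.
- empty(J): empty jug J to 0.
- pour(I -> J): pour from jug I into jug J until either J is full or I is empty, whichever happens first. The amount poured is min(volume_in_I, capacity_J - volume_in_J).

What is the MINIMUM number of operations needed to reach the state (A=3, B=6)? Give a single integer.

Answer: 4

Derivation:
BFS from (A=3, B=0). One shortest path:
  1. pour(A -> B) -> (A=0 B=3)
  2. fill(A) -> (A=3 B=3)
  3. pour(A -> B) -> (A=0 B=6)
  4. fill(A) -> (A=3 B=6)
Reached target in 4 moves.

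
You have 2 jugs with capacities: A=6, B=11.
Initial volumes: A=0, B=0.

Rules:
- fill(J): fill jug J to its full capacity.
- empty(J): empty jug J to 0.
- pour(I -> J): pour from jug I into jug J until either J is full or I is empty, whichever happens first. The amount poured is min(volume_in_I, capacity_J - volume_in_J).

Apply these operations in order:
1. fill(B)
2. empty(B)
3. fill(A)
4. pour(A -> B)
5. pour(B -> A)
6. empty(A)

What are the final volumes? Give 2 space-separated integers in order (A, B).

Step 1: fill(B) -> (A=0 B=11)
Step 2: empty(B) -> (A=0 B=0)
Step 3: fill(A) -> (A=6 B=0)
Step 4: pour(A -> B) -> (A=0 B=6)
Step 5: pour(B -> A) -> (A=6 B=0)
Step 6: empty(A) -> (A=0 B=0)

Answer: 0 0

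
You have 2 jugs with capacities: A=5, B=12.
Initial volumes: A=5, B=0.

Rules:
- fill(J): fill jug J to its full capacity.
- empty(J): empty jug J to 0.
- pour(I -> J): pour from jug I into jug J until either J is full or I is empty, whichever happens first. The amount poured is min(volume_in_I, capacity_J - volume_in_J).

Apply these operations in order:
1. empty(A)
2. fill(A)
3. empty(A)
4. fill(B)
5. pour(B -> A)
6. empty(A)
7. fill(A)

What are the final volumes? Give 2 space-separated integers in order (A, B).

Answer: 5 7

Derivation:
Step 1: empty(A) -> (A=0 B=0)
Step 2: fill(A) -> (A=5 B=0)
Step 3: empty(A) -> (A=0 B=0)
Step 4: fill(B) -> (A=0 B=12)
Step 5: pour(B -> A) -> (A=5 B=7)
Step 6: empty(A) -> (A=0 B=7)
Step 7: fill(A) -> (A=5 B=7)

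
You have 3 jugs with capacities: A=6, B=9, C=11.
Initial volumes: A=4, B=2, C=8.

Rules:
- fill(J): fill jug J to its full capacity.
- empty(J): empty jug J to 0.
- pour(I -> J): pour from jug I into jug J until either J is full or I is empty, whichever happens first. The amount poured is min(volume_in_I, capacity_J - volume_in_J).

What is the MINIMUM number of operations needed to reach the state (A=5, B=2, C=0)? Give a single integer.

BFS from (A=4, B=2, C=8). One shortest path:
  1. empty(A) -> (A=0 B=2 C=8)
  2. fill(C) -> (A=0 B=2 C=11)
  3. pour(C -> A) -> (A=6 B=2 C=5)
  4. empty(A) -> (A=0 B=2 C=5)
  5. pour(C -> A) -> (A=5 B=2 C=0)
Reached target in 5 moves.

Answer: 5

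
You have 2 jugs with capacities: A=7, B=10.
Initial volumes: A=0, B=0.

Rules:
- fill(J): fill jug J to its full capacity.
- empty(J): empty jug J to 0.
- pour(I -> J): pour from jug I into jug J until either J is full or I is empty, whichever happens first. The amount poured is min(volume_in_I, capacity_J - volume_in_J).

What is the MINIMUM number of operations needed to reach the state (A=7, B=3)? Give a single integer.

BFS from (A=0, B=0). One shortest path:
  1. fill(B) -> (A=0 B=10)
  2. pour(B -> A) -> (A=7 B=3)
Reached target in 2 moves.

Answer: 2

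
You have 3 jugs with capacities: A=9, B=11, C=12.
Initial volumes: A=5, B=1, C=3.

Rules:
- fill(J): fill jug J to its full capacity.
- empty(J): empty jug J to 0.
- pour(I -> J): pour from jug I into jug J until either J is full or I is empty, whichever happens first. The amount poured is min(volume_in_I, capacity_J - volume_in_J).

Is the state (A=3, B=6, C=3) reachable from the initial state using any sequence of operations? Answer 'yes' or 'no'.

BFS explored all 681 reachable states.
Reachable set includes: (0,0,0), (0,0,1), (0,0,2), (0,0,3), (0,0,4), (0,0,5), (0,0,6), (0,0,7), (0,0,8), (0,0,9), (0,0,10), (0,0,11) ...
Target (A=3, B=6, C=3) not in reachable set → no.

Answer: no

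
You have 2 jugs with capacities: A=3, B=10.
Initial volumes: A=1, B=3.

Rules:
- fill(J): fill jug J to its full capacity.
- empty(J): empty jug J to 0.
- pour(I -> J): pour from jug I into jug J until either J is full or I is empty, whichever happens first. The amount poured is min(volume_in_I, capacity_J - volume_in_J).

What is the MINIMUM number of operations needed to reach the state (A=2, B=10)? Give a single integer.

Answer: 6

Derivation:
BFS from (A=1, B=3). One shortest path:
  1. fill(A) -> (A=3 B=3)
  2. pour(A -> B) -> (A=0 B=6)
  3. fill(A) -> (A=3 B=6)
  4. pour(A -> B) -> (A=0 B=9)
  5. fill(A) -> (A=3 B=9)
  6. pour(A -> B) -> (A=2 B=10)
Reached target in 6 moves.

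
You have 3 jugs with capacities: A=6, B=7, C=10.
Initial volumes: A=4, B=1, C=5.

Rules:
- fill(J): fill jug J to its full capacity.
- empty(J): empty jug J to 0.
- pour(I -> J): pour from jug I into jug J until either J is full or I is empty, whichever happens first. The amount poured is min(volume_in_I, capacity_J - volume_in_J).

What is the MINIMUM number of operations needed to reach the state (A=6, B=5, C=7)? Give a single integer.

Answer: 5

Derivation:
BFS from (A=4, B=1, C=5). One shortest path:
  1. fill(B) -> (A=4 B=7 C=5)
  2. empty(C) -> (A=4 B=7 C=0)
  3. pour(B -> C) -> (A=4 B=0 C=7)
  4. fill(B) -> (A=4 B=7 C=7)
  5. pour(B -> A) -> (A=6 B=5 C=7)
Reached target in 5 moves.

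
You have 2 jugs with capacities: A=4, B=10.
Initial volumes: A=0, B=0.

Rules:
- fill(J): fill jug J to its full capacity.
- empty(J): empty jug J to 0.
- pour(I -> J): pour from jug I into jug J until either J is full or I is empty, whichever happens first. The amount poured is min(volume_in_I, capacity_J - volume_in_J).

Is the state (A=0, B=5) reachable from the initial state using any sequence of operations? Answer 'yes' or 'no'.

BFS explored all 14 reachable states.
Reachable set includes: (0,0), (0,2), (0,4), (0,6), (0,8), (0,10), (2,0), (2,10), (4,0), (4,2), (4,4), (4,6) ...
Target (A=0, B=5) not in reachable set → no.

Answer: no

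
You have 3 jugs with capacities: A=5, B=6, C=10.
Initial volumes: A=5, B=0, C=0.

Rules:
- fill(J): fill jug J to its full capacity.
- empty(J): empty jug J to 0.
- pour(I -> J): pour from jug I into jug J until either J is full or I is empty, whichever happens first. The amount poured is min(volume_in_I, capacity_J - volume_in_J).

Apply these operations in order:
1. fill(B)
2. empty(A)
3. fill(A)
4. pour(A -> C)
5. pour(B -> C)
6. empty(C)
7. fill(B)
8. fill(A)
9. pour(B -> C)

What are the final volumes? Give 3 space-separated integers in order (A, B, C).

Answer: 5 0 6

Derivation:
Step 1: fill(B) -> (A=5 B=6 C=0)
Step 2: empty(A) -> (A=0 B=6 C=0)
Step 3: fill(A) -> (A=5 B=6 C=0)
Step 4: pour(A -> C) -> (A=0 B=6 C=5)
Step 5: pour(B -> C) -> (A=0 B=1 C=10)
Step 6: empty(C) -> (A=0 B=1 C=0)
Step 7: fill(B) -> (A=0 B=6 C=0)
Step 8: fill(A) -> (A=5 B=6 C=0)
Step 9: pour(B -> C) -> (A=5 B=0 C=6)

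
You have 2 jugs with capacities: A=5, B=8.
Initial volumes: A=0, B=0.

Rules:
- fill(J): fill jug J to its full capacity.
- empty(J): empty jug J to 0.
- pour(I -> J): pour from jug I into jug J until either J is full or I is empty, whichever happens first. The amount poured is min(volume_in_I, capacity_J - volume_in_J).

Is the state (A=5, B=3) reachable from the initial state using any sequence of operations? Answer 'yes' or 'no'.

Answer: yes

Derivation:
BFS from (A=0, B=0):
  1. fill(B) -> (A=0 B=8)
  2. pour(B -> A) -> (A=5 B=3)
Target reached → yes.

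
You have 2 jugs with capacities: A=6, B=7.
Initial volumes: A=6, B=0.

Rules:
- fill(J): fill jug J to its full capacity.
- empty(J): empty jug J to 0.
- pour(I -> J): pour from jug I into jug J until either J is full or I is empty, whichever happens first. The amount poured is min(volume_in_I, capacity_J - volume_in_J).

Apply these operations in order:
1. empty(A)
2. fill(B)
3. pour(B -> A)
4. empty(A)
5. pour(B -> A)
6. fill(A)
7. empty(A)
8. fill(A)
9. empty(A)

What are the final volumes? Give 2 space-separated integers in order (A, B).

Step 1: empty(A) -> (A=0 B=0)
Step 2: fill(B) -> (A=0 B=7)
Step 3: pour(B -> A) -> (A=6 B=1)
Step 4: empty(A) -> (A=0 B=1)
Step 5: pour(B -> A) -> (A=1 B=0)
Step 6: fill(A) -> (A=6 B=0)
Step 7: empty(A) -> (A=0 B=0)
Step 8: fill(A) -> (A=6 B=0)
Step 9: empty(A) -> (A=0 B=0)

Answer: 0 0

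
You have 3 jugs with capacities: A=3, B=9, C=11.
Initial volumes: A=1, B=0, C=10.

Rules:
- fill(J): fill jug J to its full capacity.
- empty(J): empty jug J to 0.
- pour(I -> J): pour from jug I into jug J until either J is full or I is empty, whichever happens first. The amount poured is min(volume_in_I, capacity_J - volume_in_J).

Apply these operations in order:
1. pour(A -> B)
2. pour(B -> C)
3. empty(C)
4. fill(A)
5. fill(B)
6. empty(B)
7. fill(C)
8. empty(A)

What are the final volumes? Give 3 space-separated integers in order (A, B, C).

Step 1: pour(A -> B) -> (A=0 B=1 C=10)
Step 2: pour(B -> C) -> (A=0 B=0 C=11)
Step 3: empty(C) -> (A=0 B=0 C=0)
Step 4: fill(A) -> (A=3 B=0 C=0)
Step 5: fill(B) -> (A=3 B=9 C=0)
Step 6: empty(B) -> (A=3 B=0 C=0)
Step 7: fill(C) -> (A=3 B=0 C=11)
Step 8: empty(A) -> (A=0 B=0 C=11)

Answer: 0 0 11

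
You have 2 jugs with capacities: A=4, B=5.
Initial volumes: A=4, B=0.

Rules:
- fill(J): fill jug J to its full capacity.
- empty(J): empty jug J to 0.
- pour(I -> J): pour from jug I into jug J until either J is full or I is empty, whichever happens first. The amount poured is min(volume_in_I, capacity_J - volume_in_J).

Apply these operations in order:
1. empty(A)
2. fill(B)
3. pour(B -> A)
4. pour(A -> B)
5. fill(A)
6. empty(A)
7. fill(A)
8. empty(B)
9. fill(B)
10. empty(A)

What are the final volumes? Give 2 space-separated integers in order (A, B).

Step 1: empty(A) -> (A=0 B=0)
Step 2: fill(B) -> (A=0 B=5)
Step 3: pour(B -> A) -> (A=4 B=1)
Step 4: pour(A -> B) -> (A=0 B=5)
Step 5: fill(A) -> (A=4 B=5)
Step 6: empty(A) -> (A=0 B=5)
Step 7: fill(A) -> (A=4 B=5)
Step 8: empty(B) -> (A=4 B=0)
Step 9: fill(B) -> (A=4 B=5)
Step 10: empty(A) -> (A=0 B=5)

Answer: 0 5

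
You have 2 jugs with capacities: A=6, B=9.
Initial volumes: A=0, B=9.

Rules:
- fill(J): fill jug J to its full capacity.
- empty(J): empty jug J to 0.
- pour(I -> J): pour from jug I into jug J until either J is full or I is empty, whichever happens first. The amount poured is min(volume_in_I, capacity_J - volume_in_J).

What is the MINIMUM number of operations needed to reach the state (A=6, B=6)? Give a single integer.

Answer: 4

Derivation:
BFS from (A=0, B=9). One shortest path:
  1. fill(A) -> (A=6 B=9)
  2. empty(B) -> (A=6 B=0)
  3. pour(A -> B) -> (A=0 B=6)
  4. fill(A) -> (A=6 B=6)
Reached target in 4 moves.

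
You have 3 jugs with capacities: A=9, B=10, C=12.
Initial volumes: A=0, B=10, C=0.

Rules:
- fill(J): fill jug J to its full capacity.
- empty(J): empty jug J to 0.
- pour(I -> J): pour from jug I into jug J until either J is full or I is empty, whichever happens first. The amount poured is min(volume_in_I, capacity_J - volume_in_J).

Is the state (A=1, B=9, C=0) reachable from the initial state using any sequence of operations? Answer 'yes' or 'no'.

Answer: yes

Derivation:
BFS from (A=0, B=10, C=0):
  1. pour(B -> A) -> (A=9 B=1 C=0)
  2. pour(A -> C) -> (A=0 B=1 C=9)
  3. pour(B -> A) -> (A=1 B=0 C=9)
  4. pour(C -> B) -> (A=1 B=9 C=0)
Target reached → yes.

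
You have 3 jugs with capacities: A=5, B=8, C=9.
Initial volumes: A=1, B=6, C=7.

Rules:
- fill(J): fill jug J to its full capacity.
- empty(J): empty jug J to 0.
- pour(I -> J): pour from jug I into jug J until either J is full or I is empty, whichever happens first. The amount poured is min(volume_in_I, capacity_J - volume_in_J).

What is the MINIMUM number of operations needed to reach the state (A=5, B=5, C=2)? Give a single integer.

BFS from (A=1, B=6, C=7). One shortest path:
  1. fill(A) -> (A=5 B=6 C=7)
  2. empty(B) -> (A=5 B=0 C=7)
  3. pour(A -> B) -> (A=0 B=5 C=7)
  4. pour(C -> A) -> (A=5 B=5 C=2)
Reached target in 4 moves.

Answer: 4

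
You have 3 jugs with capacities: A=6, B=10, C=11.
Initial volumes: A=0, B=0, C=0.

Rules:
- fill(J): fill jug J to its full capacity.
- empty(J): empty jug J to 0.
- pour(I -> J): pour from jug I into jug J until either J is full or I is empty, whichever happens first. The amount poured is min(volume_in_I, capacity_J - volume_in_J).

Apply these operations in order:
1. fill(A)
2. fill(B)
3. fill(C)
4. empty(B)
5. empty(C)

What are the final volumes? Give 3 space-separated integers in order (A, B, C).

Answer: 6 0 0

Derivation:
Step 1: fill(A) -> (A=6 B=0 C=0)
Step 2: fill(B) -> (A=6 B=10 C=0)
Step 3: fill(C) -> (A=6 B=10 C=11)
Step 4: empty(B) -> (A=6 B=0 C=11)
Step 5: empty(C) -> (A=6 B=0 C=0)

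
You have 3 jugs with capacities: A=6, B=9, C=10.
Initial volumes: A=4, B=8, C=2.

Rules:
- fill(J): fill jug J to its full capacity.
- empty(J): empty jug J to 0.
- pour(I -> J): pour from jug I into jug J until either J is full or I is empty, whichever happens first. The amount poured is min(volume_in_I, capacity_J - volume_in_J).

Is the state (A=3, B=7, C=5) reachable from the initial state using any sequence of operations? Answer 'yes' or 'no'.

Answer: no

Derivation:
BFS explored all 411 reachable states.
Reachable set includes: (0,0,0), (0,0,1), (0,0,2), (0,0,3), (0,0,4), (0,0,5), (0,0,6), (0,0,7), (0,0,8), (0,0,9), (0,0,10), (0,1,0) ...
Target (A=3, B=7, C=5) not in reachable set → no.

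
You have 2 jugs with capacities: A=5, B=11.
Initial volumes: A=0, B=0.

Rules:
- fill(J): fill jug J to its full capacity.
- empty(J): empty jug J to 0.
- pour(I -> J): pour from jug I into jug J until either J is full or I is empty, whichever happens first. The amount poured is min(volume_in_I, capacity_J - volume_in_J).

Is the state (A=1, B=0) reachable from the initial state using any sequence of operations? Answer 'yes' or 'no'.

BFS from (A=0, B=0):
  1. fill(B) -> (A=0 B=11)
  2. pour(B -> A) -> (A=5 B=6)
  3. empty(A) -> (A=0 B=6)
  4. pour(B -> A) -> (A=5 B=1)
  5. empty(A) -> (A=0 B=1)
  6. pour(B -> A) -> (A=1 B=0)
Target reached → yes.

Answer: yes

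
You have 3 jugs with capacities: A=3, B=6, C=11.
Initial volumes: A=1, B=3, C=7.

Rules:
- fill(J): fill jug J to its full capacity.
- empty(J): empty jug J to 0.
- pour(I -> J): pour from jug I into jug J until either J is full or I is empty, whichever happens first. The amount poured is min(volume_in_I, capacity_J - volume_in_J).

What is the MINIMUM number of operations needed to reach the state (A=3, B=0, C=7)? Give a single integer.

Answer: 2

Derivation:
BFS from (A=1, B=3, C=7). One shortest path:
  1. fill(A) -> (A=3 B=3 C=7)
  2. empty(B) -> (A=3 B=0 C=7)
Reached target in 2 moves.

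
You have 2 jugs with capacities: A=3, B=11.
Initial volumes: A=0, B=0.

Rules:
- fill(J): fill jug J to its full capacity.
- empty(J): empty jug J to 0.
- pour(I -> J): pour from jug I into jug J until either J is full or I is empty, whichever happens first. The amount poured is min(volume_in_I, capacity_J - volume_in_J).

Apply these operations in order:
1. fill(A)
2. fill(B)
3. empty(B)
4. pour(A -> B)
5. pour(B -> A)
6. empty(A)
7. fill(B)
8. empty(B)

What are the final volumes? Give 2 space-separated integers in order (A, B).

Step 1: fill(A) -> (A=3 B=0)
Step 2: fill(B) -> (A=3 B=11)
Step 3: empty(B) -> (A=3 B=0)
Step 4: pour(A -> B) -> (A=0 B=3)
Step 5: pour(B -> A) -> (A=3 B=0)
Step 6: empty(A) -> (A=0 B=0)
Step 7: fill(B) -> (A=0 B=11)
Step 8: empty(B) -> (A=0 B=0)

Answer: 0 0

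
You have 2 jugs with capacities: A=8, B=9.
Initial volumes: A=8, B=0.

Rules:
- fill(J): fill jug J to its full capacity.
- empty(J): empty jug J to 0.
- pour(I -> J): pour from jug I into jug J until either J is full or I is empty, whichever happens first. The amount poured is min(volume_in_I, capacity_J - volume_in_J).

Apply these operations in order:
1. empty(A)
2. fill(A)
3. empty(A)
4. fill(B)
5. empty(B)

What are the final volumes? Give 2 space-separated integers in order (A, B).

Step 1: empty(A) -> (A=0 B=0)
Step 2: fill(A) -> (A=8 B=0)
Step 3: empty(A) -> (A=0 B=0)
Step 4: fill(B) -> (A=0 B=9)
Step 5: empty(B) -> (A=0 B=0)

Answer: 0 0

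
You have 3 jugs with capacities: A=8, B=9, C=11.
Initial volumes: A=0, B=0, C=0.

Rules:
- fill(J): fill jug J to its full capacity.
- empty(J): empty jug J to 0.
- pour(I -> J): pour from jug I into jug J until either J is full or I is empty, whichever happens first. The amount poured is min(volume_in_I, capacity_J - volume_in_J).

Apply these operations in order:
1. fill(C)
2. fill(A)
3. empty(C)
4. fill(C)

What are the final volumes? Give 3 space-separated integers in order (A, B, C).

Answer: 8 0 11

Derivation:
Step 1: fill(C) -> (A=0 B=0 C=11)
Step 2: fill(A) -> (A=8 B=0 C=11)
Step 3: empty(C) -> (A=8 B=0 C=0)
Step 4: fill(C) -> (A=8 B=0 C=11)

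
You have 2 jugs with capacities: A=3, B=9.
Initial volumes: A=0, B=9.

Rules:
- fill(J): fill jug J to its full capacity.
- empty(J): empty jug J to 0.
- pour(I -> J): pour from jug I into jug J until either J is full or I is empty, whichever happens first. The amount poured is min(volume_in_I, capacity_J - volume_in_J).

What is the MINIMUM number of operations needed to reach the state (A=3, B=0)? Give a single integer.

Answer: 2

Derivation:
BFS from (A=0, B=9). One shortest path:
  1. fill(A) -> (A=3 B=9)
  2. empty(B) -> (A=3 B=0)
Reached target in 2 moves.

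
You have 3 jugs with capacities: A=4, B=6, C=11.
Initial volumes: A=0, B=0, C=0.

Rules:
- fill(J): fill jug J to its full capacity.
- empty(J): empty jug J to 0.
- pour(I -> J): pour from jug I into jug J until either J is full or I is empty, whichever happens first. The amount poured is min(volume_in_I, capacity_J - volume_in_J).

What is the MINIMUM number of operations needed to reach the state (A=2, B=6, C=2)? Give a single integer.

Answer: 6

Derivation:
BFS from (A=0, B=0, C=0). One shortest path:
  1. fill(A) -> (A=4 B=0 C=0)
  2. fill(B) -> (A=4 B=6 C=0)
  3. pour(B -> C) -> (A=4 B=0 C=6)
  4. pour(A -> B) -> (A=0 B=4 C=6)
  5. pour(C -> A) -> (A=4 B=4 C=2)
  6. pour(A -> B) -> (A=2 B=6 C=2)
Reached target in 6 moves.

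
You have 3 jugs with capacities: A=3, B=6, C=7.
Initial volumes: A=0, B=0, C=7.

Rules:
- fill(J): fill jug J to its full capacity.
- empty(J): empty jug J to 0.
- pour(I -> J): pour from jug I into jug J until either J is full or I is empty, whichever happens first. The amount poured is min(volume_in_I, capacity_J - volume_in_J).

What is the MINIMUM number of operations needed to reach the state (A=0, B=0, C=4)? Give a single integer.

BFS from (A=0, B=0, C=7). One shortest path:
  1. pour(C -> A) -> (A=3 B=0 C=4)
  2. empty(A) -> (A=0 B=0 C=4)
Reached target in 2 moves.

Answer: 2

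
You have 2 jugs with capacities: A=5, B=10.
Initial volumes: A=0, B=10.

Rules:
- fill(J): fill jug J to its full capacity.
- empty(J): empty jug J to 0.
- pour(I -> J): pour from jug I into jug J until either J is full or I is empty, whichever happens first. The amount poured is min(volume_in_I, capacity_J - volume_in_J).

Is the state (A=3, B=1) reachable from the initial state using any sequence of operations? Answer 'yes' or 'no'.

Answer: no

Derivation:
BFS explored all 6 reachable states.
Reachable set includes: (0,0), (0,5), (0,10), (5,0), (5,5), (5,10)
Target (A=3, B=1) not in reachable set → no.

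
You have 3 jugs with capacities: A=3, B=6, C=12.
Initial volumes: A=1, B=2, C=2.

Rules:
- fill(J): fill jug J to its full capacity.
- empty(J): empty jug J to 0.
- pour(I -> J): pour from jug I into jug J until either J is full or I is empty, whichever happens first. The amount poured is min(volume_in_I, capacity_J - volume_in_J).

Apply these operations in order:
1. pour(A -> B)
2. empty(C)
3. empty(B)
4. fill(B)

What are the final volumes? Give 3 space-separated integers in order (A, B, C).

Step 1: pour(A -> B) -> (A=0 B=3 C=2)
Step 2: empty(C) -> (A=0 B=3 C=0)
Step 3: empty(B) -> (A=0 B=0 C=0)
Step 4: fill(B) -> (A=0 B=6 C=0)

Answer: 0 6 0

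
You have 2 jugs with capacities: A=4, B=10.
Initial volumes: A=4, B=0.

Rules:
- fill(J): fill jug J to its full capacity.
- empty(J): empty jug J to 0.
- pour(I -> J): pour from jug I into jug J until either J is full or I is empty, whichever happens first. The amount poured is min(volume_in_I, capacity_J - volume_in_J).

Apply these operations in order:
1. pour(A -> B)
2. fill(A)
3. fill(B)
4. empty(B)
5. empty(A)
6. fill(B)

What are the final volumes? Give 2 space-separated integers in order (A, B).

Answer: 0 10

Derivation:
Step 1: pour(A -> B) -> (A=0 B=4)
Step 2: fill(A) -> (A=4 B=4)
Step 3: fill(B) -> (A=4 B=10)
Step 4: empty(B) -> (A=4 B=0)
Step 5: empty(A) -> (A=0 B=0)
Step 6: fill(B) -> (A=0 B=10)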